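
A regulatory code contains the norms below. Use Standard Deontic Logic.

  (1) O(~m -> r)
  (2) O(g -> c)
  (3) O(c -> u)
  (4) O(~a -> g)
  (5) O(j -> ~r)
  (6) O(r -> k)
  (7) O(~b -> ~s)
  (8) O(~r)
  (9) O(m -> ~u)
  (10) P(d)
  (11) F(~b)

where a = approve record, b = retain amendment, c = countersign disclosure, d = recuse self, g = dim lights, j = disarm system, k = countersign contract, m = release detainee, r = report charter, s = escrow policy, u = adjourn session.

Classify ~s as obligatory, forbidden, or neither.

Premise 7 is O(~b -> ~s), but O(~b) is not derivable from the premises, so it does not yield O(~s).
No premise or chain of K-axiom applications forces O(~s), and none forces O(s). So ~s is neither obligatory nor forbidden under these norms.

Neither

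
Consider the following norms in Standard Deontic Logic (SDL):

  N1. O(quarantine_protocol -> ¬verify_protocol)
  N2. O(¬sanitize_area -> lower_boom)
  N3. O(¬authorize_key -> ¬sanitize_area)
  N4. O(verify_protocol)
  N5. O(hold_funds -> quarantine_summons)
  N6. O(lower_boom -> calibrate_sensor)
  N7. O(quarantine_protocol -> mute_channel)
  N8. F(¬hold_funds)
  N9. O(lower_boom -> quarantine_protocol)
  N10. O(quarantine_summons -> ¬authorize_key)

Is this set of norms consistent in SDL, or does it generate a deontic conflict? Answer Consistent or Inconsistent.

Inconsistent

Premise 4 states O(verify_protocol) outright.
The contrapositive of premise 1 (O(quarantine_protocol -> ¬verify_protocol)) is O(verify_protocol -> ¬quarantine_protocol), and O(verify_protocol) is already established, so O(¬quarantine_protocol).
Premise 9 is O(lower_boom -> quarantine_protocol); contrapositively O(¬quarantine_protocol -> ¬lower_boom). Since O(¬quarantine_protocol) holds, K gives O(¬lower_boom).
The contrapositive of premise 2 (O(¬sanitize_area -> lower_boom)) is O(¬lower_boom -> sanitize_area), and O(¬lower_boom) is already established, so O(sanitize_area).
The contrapositive of premise 3 (O(¬authorize_key -> ¬sanitize_area)) is O(sanitize_area -> authorize_key), and O(sanitize_area) is already established, so O(authorize_key).
The contrapositive of premise 10 (O(quarantine_summons -> ¬authorize_key)) is O(authorize_key -> ¬quarantine_summons), and O(authorize_key) is already established, so O(¬quarantine_summons).
The contrapositive of premise 5 (O(hold_funds -> quarantine_summons)) is O(¬quarantine_summons -> ¬hold_funds), and O(¬quarantine_summons) is already established, so O(¬hold_funds).
Yet premise 8 is F(¬hold_funds), i.e. O(hold_funds).
We now have both O(¬hold_funds) and O(hold_funds) — hold_funds is simultaneously obligatory and forbidden, violating the D-axiom.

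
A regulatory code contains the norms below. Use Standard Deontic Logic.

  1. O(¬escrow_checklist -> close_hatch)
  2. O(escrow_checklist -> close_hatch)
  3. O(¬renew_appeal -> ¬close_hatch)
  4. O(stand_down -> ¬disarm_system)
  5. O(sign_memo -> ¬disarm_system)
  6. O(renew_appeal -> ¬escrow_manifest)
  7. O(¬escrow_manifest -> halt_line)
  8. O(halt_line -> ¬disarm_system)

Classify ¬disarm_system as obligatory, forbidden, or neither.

Premises 1 and 2 cover both cases: O(¬escrow_checklist -> close_hatch) and O(escrow_checklist -> close_hatch). Since ¬escrow_checklist ∨ escrow_checklist is a tautology, O(close_hatch) follows.
Premise 3 is O(¬renew_appeal -> ¬close_hatch); contrapositively O(close_hatch -> renew_appeal). Since O(close_hatch) holds, K gives O(renew_appeal).
Applying K to premise 6 (O(renew_appeal -> ¬escrow_manifest)) and O(renew_appeal) yields O(¬escrow_manifest).
With premise 7, O(¬escrow_manifest -> halt_line), the K-axiom yields O(halt_line).
With premise 8, O(halt_line -> ¬disarm_system), the K-axiom yields O(¬disarm_system).
Premises 4, 5 do not contribute to this derivation.
Hence ¬disarm_system is obligatory.

Obligatory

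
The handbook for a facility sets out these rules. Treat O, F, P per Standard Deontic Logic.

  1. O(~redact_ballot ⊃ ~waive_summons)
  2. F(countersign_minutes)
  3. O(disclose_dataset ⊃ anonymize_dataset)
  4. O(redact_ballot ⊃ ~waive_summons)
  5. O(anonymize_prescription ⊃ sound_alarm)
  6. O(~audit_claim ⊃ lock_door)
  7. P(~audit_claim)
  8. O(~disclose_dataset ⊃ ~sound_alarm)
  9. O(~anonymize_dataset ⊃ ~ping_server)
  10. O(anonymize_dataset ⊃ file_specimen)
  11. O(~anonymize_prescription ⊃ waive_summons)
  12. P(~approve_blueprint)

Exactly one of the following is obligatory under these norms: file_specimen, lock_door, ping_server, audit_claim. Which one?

By case analysis on ~redact_ballot: premise 1 gives O(~redact_ballot ⊃ ~waive_summons) and premise 4 gives O(redact_ballot ⊃ ~waive_summons), so O(~waive_summons) either way.
The contrapositive of premise 11 (O(~anonymize_prescription ⊃ waive_summons)) is O(~waive_summons ⊃ anonymize_prescription), and O(~waive_summons) is already established, so O(anonymize_prescription).
From O(anonymize_prescription) and premise 5, O(anonymize_prescription ⊃ sound_alarm), we obtain O(sound_alarm).
Premise 8, O(~disclose_dataset ⊃ ~sound_alarm), contraposes to O(sound_alarm ⊃ disclose_dataset); with O(sound_alarm) we get O(disclose_dataset).
Applying K to premise 3 (O(disclose_dataset ⊃ anonymize_dataset)) and O(disclose_dataset) yields O(anonymize_dataset).
With premise 10, O(anonymize_dataset ⊃ file_specimen), the K-axiom yields O(file_specimen).
So O(file_specimen) holds — file_specimen is obligatory. None of the other listed options is made obligatory by any chain of premises.

file_specimen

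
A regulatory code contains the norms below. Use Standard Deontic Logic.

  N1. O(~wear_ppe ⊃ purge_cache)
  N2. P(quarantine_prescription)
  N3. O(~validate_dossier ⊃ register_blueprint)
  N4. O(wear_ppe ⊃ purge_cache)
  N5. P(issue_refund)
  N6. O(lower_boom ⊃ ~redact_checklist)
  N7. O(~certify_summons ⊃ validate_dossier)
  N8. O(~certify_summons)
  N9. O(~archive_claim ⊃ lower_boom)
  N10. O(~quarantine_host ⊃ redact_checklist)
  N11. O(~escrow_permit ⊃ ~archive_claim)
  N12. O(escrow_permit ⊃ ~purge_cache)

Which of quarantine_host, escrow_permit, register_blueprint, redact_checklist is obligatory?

Premises 1 and 4 are O(~wear_ppe ⊃ purge_cache) and O(wear_ppe ⊃ purge_cache); every ideal world satisfies ~wear_ppe or wear_ppe, so in either case purge_cache holds — hence O(purge_cache).
Premise 12, O(escrow_permit ⊃ ~purge_cache), contraposes to O(purge_cache ⊃ ~escrow_permit); with O(purge_cache) we get O(~escrow_permit).
Applying K to premise 11 (O(~escrow_permit ⊃ ~archive_claim)) and O(~escrow_permit) yields O(~archive_claim).
Premise 9 is O(~archive_claim ⊃ lower_boom); since O(~archive_claim), deontic closure gives O(lower_boom).
From O(lower_boom) and premise 6, O(lower_boom ⊃ ~redact_checklist), we obtain O(~redact_checklist).
Premise 10, O(~quarantine_host ⊃ redact_checklist), contraposes to O(~redact_checklist ⊃ quarantine_host); with O(~redact_checklist) we get O(quarantine_host).
So O(quarantine_host) holds — quarantine_host is obligatory. None of the other listed options is made obligatory by any chain of premises.

quarantine_host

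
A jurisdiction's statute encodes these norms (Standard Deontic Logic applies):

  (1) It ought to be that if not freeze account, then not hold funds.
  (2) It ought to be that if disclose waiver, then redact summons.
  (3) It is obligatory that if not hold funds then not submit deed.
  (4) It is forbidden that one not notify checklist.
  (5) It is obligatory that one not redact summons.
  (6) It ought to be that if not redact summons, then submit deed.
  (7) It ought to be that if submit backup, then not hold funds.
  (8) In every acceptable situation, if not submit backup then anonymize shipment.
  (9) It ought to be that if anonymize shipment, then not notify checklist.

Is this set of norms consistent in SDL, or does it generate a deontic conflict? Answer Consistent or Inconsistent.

Inconsistent

Premise 4, F(¬notify_checklist), is equivalent to O(notify_checklist).
Premise 9, O(anonymize_shipment → ¬notify_checklist), contraposes to O(notify_checklist → ¬anonymize_shipment); with O(notify_checklist) we get O(¬anonymize_shipment).
Premise 8, O(¬submit_backup → anonymize_shipment), contraposes to O(¬anonymize_shipment → submit_backup); with O(¬anonymize_shipment) we get O(submit_backup).
Applying K to premise 7 (O(submit_backup → ¬hold_funds)) and O(submit_backup) yields O(¬hold_funds).
Applying K to premise 3 (O(¬hold_funds → ¬submit_deed)) and O(¬hold_funds) yields O(¬submit_deed).
Premise 6, O(¬redact_summons → submit_deed), contraposes to O(¬submit_deed → redact_summons); with O(¬submit_deed) we get O(redact_summons).
However, premise 5 gives O(¬redact_summons).
We now have both O(redact_summons) and O(¬redact_summons) — redact_summons is simultaneously obligatory and forbidden, violating the D-axiom.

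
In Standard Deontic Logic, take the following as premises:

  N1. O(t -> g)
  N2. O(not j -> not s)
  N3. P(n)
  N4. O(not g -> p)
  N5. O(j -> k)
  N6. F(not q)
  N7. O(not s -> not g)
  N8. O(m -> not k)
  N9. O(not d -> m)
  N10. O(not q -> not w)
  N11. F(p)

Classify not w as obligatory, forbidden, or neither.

Premise 10 is O(not q -> not w), but O(not q) is not derivable from the premises, so it does not yield O(not w).
No premise or chain of K-axiom applications forces O(not w), and none forces O(w). So not w is neither obligatory nor forbidden under these norms.

Neither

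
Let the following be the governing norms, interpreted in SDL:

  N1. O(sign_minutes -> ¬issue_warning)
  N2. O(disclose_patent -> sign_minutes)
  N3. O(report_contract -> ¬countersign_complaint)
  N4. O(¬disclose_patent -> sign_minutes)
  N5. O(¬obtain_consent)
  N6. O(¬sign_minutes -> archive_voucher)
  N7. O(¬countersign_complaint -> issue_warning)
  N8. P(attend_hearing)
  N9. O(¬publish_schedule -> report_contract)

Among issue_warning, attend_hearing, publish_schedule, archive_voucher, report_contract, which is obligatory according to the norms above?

publish_schedule

By case analysis on ¬disclose_patent: premise 4 gives O(¬disclose_patent -> sign_minutes) and premise 2 gives O(disclose_patent -> sign_minutes), so O(sign_minutes) either way.
Applying K to premise 1 (O(sign_minutes -> ¬issue_warning)) and O(sign_minutes) yields O(¬issue_warning).
Premise 7, O(¬countersign_complaint -> issue_warning), contraposes to O(¬issue_warning -> countersign_complaint); with O(¬issue_warning) we get O(countersign_complaint).
The contrapositive of premise 3 (O(report_contract -> ¬countersign_complaint)) is O(countersign_complaint -> ¬report_contract), and O(countersign_complaint) is already established, so O(¬report_contract).
The contrapositive of premise 9 (O(¬publish_schedule -> report_contract)) is O(¬report_contract -> publish_schedule), and O(¬report_contract) is already established, so O(publish_schedule).
So O(publish_schedule) holds — publish_schedule is obligatory. None of the other listed options is made obligatory by any chain of premises.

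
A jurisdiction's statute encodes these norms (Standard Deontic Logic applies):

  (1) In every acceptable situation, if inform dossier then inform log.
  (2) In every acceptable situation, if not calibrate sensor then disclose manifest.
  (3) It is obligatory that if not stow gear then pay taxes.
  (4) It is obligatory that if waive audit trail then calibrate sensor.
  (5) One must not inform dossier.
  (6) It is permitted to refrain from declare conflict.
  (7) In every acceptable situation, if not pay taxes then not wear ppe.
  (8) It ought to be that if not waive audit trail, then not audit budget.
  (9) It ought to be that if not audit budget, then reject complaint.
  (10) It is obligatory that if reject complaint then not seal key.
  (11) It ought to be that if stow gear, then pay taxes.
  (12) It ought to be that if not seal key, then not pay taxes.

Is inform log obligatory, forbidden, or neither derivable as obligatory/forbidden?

Neither

Premise 1 is O(inform_dossier → inform_log), but O(inform_dossier) is not derivable from the premises, so it does not yield O(inform_log).
No premise or chain of K-axiom applications forces O(inform_log), and none forces O(¬inform_log). So inform_log is neither obligatory nor forbidden under these norms.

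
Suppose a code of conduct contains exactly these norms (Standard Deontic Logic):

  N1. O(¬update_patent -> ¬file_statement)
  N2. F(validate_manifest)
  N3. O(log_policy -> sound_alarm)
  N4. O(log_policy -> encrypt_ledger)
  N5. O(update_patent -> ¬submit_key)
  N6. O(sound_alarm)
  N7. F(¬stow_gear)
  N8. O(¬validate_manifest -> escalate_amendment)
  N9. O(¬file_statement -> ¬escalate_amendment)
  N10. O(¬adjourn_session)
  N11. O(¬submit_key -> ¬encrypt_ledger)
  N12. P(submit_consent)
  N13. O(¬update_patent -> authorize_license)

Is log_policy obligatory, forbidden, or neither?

Forbidden

Premise 2, F(validate_manifest), is equivalent to O(¬validate_manifest).
Premise 8 is O(¬validate_manifest -> escalate_amendment); since O(¬validate_manifest), deontic closure gives O(escalate_amendment).
Premise 9 is O(¬file_statement -> ¬escalate_amendment); contrapositively O(escalate_amendment -> file_statement). Since O(escalate_amendment) holds, K gives O(file_statement).
Premise 1 is O(¬update_patent -> ¬file_statement); contrapositively O(file_statement -> update_patent). Since O(file_statement) holds, K gives O(update_patent).
With premise 5, O(update_patent -> ¬submit_key), the K-axiom yields O(¬submit_key).
With premise 11, O(¬submit_key -> ¬encrypt_ledger), the K-axiom yields O(¬encrypt_ledger).
Premise 4 is O(log_policy -> encrypt_ledger); contrapositively O(¬encrypt_ledger -> ¬log_policy). Since O(¬encrypt_ledger) holds, K gives O(¬log_policy).
Premises 3, 6, 7, 10, 12, 13 do not contribute to this derivation.
Thus O(¬log_policy), which is F(log_policy): log_policy is forbidden.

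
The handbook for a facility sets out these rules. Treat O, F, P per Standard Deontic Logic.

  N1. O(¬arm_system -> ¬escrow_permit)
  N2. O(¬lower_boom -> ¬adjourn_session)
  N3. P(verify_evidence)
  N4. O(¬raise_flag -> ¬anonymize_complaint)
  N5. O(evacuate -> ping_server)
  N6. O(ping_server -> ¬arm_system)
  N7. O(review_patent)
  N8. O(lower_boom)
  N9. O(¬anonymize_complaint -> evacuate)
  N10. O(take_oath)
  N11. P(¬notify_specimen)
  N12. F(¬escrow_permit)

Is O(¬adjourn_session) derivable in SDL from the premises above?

Premise 2 is O(¬lower_boom -> ¬adjourn_session), but O(¬lower_boom) is not derivable from the premises, so it does not yield O(¬adjourn_session).
No other premise forces O(¬adjourn_session). An ideal world satisfying every premise can still have ¬adjourn_session false, so O(¬adjourn_session) is not derivable.

No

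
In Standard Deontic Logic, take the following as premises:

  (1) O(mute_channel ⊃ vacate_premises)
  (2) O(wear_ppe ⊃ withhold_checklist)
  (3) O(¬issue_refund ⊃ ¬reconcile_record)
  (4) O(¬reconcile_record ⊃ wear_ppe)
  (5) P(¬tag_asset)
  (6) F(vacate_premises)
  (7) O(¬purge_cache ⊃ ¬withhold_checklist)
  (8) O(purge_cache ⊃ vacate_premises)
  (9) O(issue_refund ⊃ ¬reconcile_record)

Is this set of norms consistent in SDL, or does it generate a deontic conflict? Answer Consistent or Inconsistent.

Inconsistent

Premises 9 and 3 cover both cases: O(issue_refund ⊃ ¬reconcile_record) and O(¬issue_refund ⊃ ¬reconcile_record). Since issue_refund ∨ ¬issue_refund is a tautology, O(¬reconcile_record) follows.
From O(¬reconcile_record) and premise 4, O(¬reconcile_record ⊃ wear_ppe), we obtain O(wear_ppe).
With premise 2, O(wear_ppe ⊃ withhold_checklist), the K-axiom yields O(withhold_checklist).
Premise 7 is O(¬purge_cache ⊃ ¬withhold_checklist); contrapositively O(withhold_checklist ⊃ purge_cache). Since O(withhold_checklist) holds, K gives O(purge_cache).
With premise 8, O(purge_cache ⊃ vacate_premises), the K-axiom yields O(vacate_premises).
But premise 6, F(vacate_premises), means O(¬vacate_premises).
We now have both O(vacate_premises) and O(¬vacate_premises) — vacate_premises is simultaneously obligatory and forbidden, violating the D-axiom.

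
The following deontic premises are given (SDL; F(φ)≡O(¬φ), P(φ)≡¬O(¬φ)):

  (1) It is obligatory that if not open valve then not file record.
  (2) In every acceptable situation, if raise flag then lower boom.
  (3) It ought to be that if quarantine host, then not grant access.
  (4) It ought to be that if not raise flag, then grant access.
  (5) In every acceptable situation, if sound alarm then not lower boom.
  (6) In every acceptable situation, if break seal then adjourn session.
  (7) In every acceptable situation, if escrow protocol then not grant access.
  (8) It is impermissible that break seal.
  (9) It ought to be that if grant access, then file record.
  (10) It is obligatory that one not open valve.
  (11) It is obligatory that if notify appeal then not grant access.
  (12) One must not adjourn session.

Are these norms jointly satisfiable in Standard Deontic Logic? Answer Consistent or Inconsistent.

Consistent

Premise 6 is O(break_seal → adjourn_session), but O(break_seal) is not derivable from the premises, so it does not yield O(adjourn_session).
So O(adjourn_session) is not derivable, and the apparent clash with O(¬adjourn_session) does not arise.
A world satisfying every obligation exists (e.g. adjourn_session=false, break_seal=false, escrow_protocol=false, file_record=false, grant_access=false, lower_boom=true, notify_appeal=false, open_valve=false, quarantine_host=false, raise_flag=true, sound_alarm=false); no atom is both obligatory and forbidden, so the set is consistent.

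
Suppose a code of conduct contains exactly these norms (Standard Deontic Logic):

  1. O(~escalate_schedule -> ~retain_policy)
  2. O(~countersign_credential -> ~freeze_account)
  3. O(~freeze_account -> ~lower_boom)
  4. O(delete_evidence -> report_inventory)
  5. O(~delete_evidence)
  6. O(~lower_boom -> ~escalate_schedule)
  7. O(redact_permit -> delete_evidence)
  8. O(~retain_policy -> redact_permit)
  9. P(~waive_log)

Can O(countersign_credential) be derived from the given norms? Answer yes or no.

From premise 5 we have O(~delete_evidence).
Premise 7 is O(redact_permit -> delete_evidence); contrapositively O(~delete_evidence -> ~redact_permit). Since O(~delete_evidence) holds, K gives O(~redact_permit).
Premise 8 is O(~retain_policy -> redact_permit); contrapositively O(~redact_permit -> retain_policy). Since O(~redact_permit) holds, K gives O(retain_policy).
Premise 1 is O(~escalate_schedule -> ~retain_policy); contrapositively O(retain_policy -> escalate_schedule). Since O(retain_policy) holds, K gives O(escalate_schedule).
The contrapositive of premise 6 (O(~lower_boom -> ~escalate_schedule)) is O(escalate_schedule -> lower_boom), and O(escalate_schedule) is already established, so O(lower_boom).
The contrapositive of premise 3 (O(~freeze_account -> ~lower_boom)) is O(lower_boom -> freeze_account), and O(lower_boom) is already established, so O(freeze_account).
Premise 2, O(~countersign_credential -> ~freeze_account), contraposes to O(freeze_account -> countersign_credential); with O(freeze_account) we get O(countersign_credential).
Premises 4, 9 do not contribute to this derivation.
So O(countersign_credential) follows.

Yes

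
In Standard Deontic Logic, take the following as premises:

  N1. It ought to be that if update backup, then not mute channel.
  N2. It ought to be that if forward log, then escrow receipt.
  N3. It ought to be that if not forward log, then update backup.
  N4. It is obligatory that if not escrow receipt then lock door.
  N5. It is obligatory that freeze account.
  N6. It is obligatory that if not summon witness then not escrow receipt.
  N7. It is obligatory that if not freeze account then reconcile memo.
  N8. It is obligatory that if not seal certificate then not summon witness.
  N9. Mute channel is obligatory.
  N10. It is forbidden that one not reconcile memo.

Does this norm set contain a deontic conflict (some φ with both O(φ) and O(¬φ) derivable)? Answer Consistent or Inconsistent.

Consistent

Premise 7 is O(¬freeze_account → reconcile_memo); even if O(reconcile_memo) held, inferring O(¬freeze_account) would be affirming the consequent — invalid.
So O(¬freeze_account) is not derivable, and the apparent clash with O(freeze_account) does not arise.
A world satisfying every obligation exists (e.g. escrow_receipt=true, forward_log=true, freeze_account=true, lock_door=false, mute_channel=true, reconcile_memo=true, seal_certificate=true, summon_witness=true, update_backup=false); no atom is both obligatory and forbidden, so the set is consistent.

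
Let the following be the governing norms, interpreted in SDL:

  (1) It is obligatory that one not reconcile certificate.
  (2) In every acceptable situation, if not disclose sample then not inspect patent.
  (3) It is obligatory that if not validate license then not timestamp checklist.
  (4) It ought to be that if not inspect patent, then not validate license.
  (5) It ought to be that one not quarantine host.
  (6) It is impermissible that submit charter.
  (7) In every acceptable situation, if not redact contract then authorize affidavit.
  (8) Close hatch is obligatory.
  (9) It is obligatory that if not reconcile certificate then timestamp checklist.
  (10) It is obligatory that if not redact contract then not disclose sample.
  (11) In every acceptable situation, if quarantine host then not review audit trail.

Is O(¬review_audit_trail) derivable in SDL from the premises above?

No

Premise 11 is O(quarantine_host → ¬review_audit_trail), but O(quarantine_host) is not derivable from the premises, so it does not yield O(¬review_audit_trail).
No other premise forces O(¬review_audit_trail). An ideal world satisfying every premise can still have ¬review_audit_trail false, so O(¬review_audit_trail) is not derivable.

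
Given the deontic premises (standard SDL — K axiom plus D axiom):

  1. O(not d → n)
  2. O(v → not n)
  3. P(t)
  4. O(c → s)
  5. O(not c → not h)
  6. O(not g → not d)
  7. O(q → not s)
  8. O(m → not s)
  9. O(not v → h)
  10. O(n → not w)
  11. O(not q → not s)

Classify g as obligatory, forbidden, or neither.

Premises 11 and 7 cover both cases: O(not q → not s) and O(q → not s). Since not q ∨ q is a tautology, O(not s) follows.
The contrapositive of premise 4 (O(c → s)) is O(not s → not c), and O(not s) is already established, so O(not c).
Applying K to premise 5 (O(not c → not h)) and O(not c) yields O(not h).
Premise 9, O(not v → h), contraposes to O(not h → v); with O(not h) we get O(v).
Premise 2 is O(v → not n); since O(v), deontic closure gives O(not n).
Premise 1 is O(not d → n); contrapositively O(not n → d). Since O(not n) holds, K gives O(d).
The contrapositive of premise 6 (O(not g → not d)) is O(d → g), and O(d) is already established, so O(g).
Premises 3, 8, 10 do not contribute to this derivation.
Hence g is obligatory.

Obligatory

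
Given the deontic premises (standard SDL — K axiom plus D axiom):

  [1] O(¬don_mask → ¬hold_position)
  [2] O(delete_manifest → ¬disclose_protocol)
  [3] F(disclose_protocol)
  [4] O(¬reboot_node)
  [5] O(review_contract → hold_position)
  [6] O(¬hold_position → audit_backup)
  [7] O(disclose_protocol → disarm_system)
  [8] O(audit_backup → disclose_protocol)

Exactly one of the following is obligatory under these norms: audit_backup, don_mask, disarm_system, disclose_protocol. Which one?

Premise 3 is F(disclose_protocol), i.e. O(¬disclose_protocol).
Premise 8, O(audit_backup → disclose_protocol), contraposes to O(¬disclose_protocol → ¬audit_backup); with O(¬disclose_protocol) we get O(¬audit_backup).
The contrapositive of premise 6 (O(¬hold_position → audit_backup)) is O(¬audit_backup → hold_position), and O(¬audit_backup) is already established, so O(hold_position).
The contrapositive of premise 1 (O(¬don_mask → ¬hold_position)) is O(hold_position → don_mask), and O(hold_position) is already established, so O(don_mask).
So O(don_mask) holds — don_mask is obligatory. None of the other listed options is made obligatory by any chain of premises.

don_mask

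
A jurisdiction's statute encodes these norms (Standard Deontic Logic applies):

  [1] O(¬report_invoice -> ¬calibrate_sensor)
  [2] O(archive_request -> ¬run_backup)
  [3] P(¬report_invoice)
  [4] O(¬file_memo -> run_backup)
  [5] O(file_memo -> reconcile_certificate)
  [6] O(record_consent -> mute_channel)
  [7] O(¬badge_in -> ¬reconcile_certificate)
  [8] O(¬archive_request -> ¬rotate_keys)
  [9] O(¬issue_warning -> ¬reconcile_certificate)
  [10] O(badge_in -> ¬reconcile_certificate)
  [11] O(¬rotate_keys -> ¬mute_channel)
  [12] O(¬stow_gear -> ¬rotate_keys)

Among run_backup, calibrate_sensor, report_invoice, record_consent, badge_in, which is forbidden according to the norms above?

Premises 7 and 10 are O(¬badge_in -> ¬reconcile_certificate) and O(badge_in -> ¬reconcile_certificate); every ideal world satisfies ¬badge_in or badge_in, so in either case ¬reconcile_certificate holds — hence O(¬reconcile_certificate).
Premise 5 is O(file_memo -> reconcile_certificate); contrapositively O(¬reconcile_certificate -> ¬file_memo). Since O(¬reconcile_certificate) holds, K gives O(¬file_memo).
With premise 4, O(¬file_memo -> run_backup), the K-axiom yields O(run_backup).
Premise 2 is O(archive_request -> ¬run_backup); contrapositively O(run_backup -> ¬archive_request). Since O(run_backup) holds, K gives O(¬archive_request).
With premise 8, O(¬archive_request -> ¬rotate_keys), the K-axiom yields O(¬rotate_keys).
From O(¬rotate_keys) and premise 11, O(¬rotate_keys -> ¬mute_channel), we obtain O(¬mute_channel).
The contrapositive of premise 6 (O(record_consent -> mute_channel)) is O(¬mute_channel -> ¬record_consent), and O(¬mute_channel) is already established, so O(¬record_consent).
So O(¬record_consent) holds, i.e. record_consent is forbidden. None of the other listed options is forbidden under the premises.

record_consent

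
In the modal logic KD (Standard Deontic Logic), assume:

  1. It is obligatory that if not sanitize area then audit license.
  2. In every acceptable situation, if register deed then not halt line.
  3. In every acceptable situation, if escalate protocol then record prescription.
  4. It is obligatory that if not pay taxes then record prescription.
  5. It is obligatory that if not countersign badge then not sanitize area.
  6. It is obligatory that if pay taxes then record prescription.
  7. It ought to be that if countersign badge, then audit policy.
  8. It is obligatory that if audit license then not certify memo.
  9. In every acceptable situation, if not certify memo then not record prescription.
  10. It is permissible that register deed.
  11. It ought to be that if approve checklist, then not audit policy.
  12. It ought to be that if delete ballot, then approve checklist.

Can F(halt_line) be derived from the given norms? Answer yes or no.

No

Premise 2 is O(register_deed → ¬halt_line), but O(register_deed) is not derivable from the premises (the permission P(register_deed) asserts only ¬O(¬register_deed), not O(register_deed)), so it does not yield O(¬halt_line).
No other premise forces O(¬halt_line). An ideal world satisfying every premise can still have halt_line true, so F(halt_line) is not derivable.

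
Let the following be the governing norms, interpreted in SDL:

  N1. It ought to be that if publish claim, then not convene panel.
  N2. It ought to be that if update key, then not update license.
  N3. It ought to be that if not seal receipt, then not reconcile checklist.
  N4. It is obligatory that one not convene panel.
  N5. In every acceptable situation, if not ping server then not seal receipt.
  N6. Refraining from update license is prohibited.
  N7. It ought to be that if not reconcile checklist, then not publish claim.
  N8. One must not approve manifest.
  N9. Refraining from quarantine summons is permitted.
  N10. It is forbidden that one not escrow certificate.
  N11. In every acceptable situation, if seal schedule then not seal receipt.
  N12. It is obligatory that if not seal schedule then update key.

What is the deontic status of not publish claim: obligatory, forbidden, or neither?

F(¬update_license) at premise 6 means O(update_license).
Premise 2 is O(update_key → ¬update_license); contrapositively O(update_license → ¬update_key). Since O(update_license) holds, K gives O(¬update_key).
Premise 12 is O(¬seal_schedule → update_key); contrapositively O(¬update_key → seal_schedule). Since O(¬update_key) holds, K gives O(seal_schedule).
From O(seal_schedule) and premise 11, O(seal_schedule → ¬seal_receipt), we obtain O(¬seal_receipt).
With premise 3, O(¬seal_receipt → ¬reconcile_checklist), the K-axiom yields O(¬reconcile_checklist).
Premise 7 is O(¬reconcile_checklist → ¬publish_claim); since O(¬reconcile_checklist), deontic closure gives O(¬publish_claim).
Premises 1, 4, 5, 8, 9, 10 do not contribute to this derivation.
Hence ¬publish_claim is obligatory.

Obligatory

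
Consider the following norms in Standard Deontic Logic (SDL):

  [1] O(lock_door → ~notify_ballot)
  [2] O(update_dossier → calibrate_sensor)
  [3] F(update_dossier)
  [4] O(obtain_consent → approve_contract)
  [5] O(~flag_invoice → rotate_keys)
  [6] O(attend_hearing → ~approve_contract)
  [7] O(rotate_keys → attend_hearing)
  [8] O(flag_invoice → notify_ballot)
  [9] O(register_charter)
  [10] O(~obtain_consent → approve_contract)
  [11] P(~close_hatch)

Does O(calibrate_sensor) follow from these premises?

Premise 2 is O(update_dossier → calibrate_sensor), but O(update_dossier) is not derivable from the premises, so it does not yield O(calibrate_sensor).
No other premise forces O(calibrate_sensor). An ideal world satisfying every premise can still have calibrate_sensor false, so O(calibrate_sensor) is not derivable.

No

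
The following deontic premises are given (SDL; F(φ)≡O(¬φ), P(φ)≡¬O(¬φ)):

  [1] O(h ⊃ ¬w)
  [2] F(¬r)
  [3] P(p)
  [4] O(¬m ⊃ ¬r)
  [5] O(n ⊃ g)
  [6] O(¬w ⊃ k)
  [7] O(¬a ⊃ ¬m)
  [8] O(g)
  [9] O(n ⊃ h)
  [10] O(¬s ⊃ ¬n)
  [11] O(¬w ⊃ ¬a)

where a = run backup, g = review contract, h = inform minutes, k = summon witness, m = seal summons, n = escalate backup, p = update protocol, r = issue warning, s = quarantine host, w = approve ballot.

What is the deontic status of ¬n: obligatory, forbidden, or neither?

Obligatory

Premise 2, F(¬r), is equivalent to O(r).
Premise 4 is O(¬m ⊃ ¬r); contrapositively O(r ⊃ m). Since O(r) holds, K gives O(m).
Premise 7, O(¬a ⊃ ¬m), contraposes to O(m ⊃ a); with O(m) we get O(a).
Premise 11, O(¬w ⊃ ¬a), contraposes to O(a ⊃ w); with O(a) we get O(w).
Premise 1 is O(h ⊃ ¬w); contrapositively O(w ⊃ ¬h). Since O(w) holds, K gives O(¬h).
Premise 9 is O(n ⊃ h); contrapositively O(¬h ⊃ ¬n). Since O(¬h) holds, K gives O(¬n).
Premises 3, 5, 6, 8, 10 do not contribute to this derivation.
Hence ¬n is obligatory.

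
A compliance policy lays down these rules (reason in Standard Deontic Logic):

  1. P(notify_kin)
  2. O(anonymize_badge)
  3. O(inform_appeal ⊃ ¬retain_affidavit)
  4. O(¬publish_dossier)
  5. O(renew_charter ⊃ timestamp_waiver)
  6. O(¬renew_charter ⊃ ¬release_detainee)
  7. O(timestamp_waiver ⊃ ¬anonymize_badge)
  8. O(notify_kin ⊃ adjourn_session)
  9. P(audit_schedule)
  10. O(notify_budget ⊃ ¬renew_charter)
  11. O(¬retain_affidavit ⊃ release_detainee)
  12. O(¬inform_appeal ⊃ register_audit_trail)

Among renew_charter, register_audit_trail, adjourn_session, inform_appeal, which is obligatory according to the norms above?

Premise 2 gives O(anonymize_badge).
Premise 7, O(timestamp_waiver ⊃ ¬anonymize_badge), contraposes to O(anonymize_badge ⊃ ¬timestamp_waiver); with O(anonymize_badge) we get O(¬timestamp_waiver).
The contrapositive of premise 5 (O(renew_charter ⊃ timestamp_waiver)) is O(¬timestamp_waiver ⊃ ¬renew_charter), and O(¬timestamp_waiver) is already established, so O(¬renew_charter).
Applying K to premise 6 (O(¬renew_charter ⊃ ¬release_detainee)) and O(¬renew_charter) yields O(¬release_detainee).
Premise 11, O(¬retain_affidavit ⊃ release_detainee), contraposes to O(¬release_detainee ⊃ retain_affidavit); with O(¬release_detainee) we get O(retain_affidavit).
Premise 3 is O(inform_appeal ⊃ ¬retain_affidavit); contrapositively O(retain_affidavit ⊃ ¬inform_appeal). Since O(retain_affidavit) holds, K gives O(¬inform_appeal).
Premise 12 is O(¬inform_appeal ⊃ register_audit_trail); since O(¬inform_appeal), deontic closure gives O(register_audit_trail).
So O(register_audit_trail) holds — register_audit_trail is obligatory. None of the other listed options is made obligatory by any chain of premises.

register_audit_trail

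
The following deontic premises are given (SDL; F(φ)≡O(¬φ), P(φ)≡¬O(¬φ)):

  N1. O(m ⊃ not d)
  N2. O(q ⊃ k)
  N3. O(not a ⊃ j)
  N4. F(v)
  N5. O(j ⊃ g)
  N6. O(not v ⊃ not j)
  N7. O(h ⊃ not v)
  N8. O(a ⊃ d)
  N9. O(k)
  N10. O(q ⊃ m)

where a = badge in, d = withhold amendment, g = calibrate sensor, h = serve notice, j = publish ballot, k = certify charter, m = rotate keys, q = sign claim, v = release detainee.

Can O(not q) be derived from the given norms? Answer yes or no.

F(v) at premise 4 means O(not v).
From O(not v) and premise 6, O(not v ⊃ not j), we obtain O(not j).
Premise 3, O(not a ⊃ j), contraposes to O(not j ⊃ a); with O(not j) we get O(a).
Applying K to premise 8 (O(a ⊃ d)) and O(a) yields O(d).
Premise 1 is O(m ⊃ not d); contrapositively O(d ⊃ not m). Since O(d) holds, K gives O(not m).
Premise 10, O(q ⊃ m), contraposes to O(not m ⊃ not q); with O(not m) we get O(not q).
Premises 2, 5, 7, 9 do not contribute to this derivation.
So O(not q) follows.

Yes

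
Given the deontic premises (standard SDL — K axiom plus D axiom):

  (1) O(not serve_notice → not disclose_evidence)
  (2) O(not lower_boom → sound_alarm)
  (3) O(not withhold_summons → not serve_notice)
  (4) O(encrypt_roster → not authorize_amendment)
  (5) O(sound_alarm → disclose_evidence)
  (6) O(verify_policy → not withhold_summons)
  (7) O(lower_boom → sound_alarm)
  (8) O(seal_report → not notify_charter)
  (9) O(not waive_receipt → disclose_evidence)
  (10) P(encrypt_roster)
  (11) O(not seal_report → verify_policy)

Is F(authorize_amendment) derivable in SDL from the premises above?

No

Premise 4 is O(encrypt_roster → not authorize_amendment), but O(encrypt_roster) is not derivable from the premises (the permission P(encrypt_roster) asserts only not O(not encrypt_roster), not O(encrypt_roster)), so it does not yield O(not authorize_amendment).
No other premise forces O(not authorize_amendment). An ideal world satisfying every premise can still have authorize_amendment true, so F(authorize_amendment) is not derivable.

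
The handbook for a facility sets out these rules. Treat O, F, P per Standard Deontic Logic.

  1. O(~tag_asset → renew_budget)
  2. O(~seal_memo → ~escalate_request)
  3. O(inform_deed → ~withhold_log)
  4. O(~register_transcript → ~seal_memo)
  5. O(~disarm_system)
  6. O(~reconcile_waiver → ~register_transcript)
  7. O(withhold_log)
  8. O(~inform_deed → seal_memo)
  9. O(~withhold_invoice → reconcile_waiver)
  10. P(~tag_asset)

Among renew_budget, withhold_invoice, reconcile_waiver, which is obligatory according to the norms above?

reconcile_waiver

Premise 7 states O(withhold_log) outright.
Premise 3 is O(inform_deed → ~withhold_log); contrapositively O(withhold_log → ~inform_deed). Since O(withhold_log) holds, K gives O(~inform_deed).
With premise 8, O(~inform_deed → seal_memo), the K-axiom yields O(seal_memo).
Premise 4 is O(~register_transcript → ~seal_memo); contrapositively O(seal_memo → register_transcript). Since O(seal_memo) holds, K gives O(register_transcript).
The contrapositive of premise 6 (O(~reconcile_waiver → ~register_transcript)) is O(register_transcript → reconcile_waiver), and O(register_transcript) is already established, so O(reconcile_waiver).
So O(reconcile_waiver) holds — reconcile_waiver is obligatory. None of the other listed options is made obligatory by any chain of premises.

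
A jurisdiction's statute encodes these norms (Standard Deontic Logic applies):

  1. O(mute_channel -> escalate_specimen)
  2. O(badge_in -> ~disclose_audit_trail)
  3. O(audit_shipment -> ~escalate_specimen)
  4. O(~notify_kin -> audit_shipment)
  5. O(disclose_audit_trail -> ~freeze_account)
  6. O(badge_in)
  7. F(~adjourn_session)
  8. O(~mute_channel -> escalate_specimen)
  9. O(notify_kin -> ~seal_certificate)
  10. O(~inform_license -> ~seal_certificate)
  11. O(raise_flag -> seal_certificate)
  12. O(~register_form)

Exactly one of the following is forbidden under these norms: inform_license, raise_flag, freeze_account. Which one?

Premises 1 and 8 are O(mute_channel -> escalate_specimen) and O(~mute_channel -> escalate_specimen); every ideal world satisfies mute_channel or ~mute_channel, so in either case escalate_specimen holds — hence O(escalate_specimen).
The contrapositive of premise 3 (O(audit_shipment -> ~escalate_specimen)) is O(escalate_specimen -> ~audit_shipment), and O(escalate_specimen) is already established, so O(~audit_shipment).
The contrapositive of premise 4 (O(~notify_kin -> audit_shipment)) is O(~audit_shipment -> notify_kin), and O(~audit_shipment) is already established, so O(notify_kin).
With premise 9, O(notify_kin -> ~seal_certificate), the K-axiom yields O(~seal_certificate).
Premise 11 is O(raise_flag -> seal_certificate); contrapositively O(~seal_certificate -> ~raise_flag). Since O(~seal_certificate) holds, K gives O(~raise_flag).
So O(~raise_flag) holds, i.e. raise_flag is forbidden. None of the other listed options is forbidden under the premises.

raise_flag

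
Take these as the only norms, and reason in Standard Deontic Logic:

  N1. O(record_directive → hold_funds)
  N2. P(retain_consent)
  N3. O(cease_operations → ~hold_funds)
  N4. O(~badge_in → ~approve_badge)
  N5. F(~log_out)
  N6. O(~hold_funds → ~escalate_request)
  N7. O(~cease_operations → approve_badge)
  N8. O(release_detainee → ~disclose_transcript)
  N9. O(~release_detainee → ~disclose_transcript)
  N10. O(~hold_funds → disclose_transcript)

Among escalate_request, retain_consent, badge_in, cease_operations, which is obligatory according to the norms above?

badge_in

Premises 8 and 9 cover both cases: O(release_detainee → ~disclose_transcript) and O(~release_detainee → ~disclose_transcript). Since release_detainee ∨ ~release_detainee is a tautology, O(~disclose_transcript) follows.
The contrapositive of premise 10 (O(~hold_funds → disclose_transcript)) is O(~disclose_transcript → hold_funds), and O(~disclose_transcript) is already established, so O(hold_funds).
Premise 3, O(cease_operations → ~hold_funds), contraposes to O(hold_funds → ~cease_operations); with O(hold_funds) we get O(~cease_operations).
From O(~cease_operations) and premise 7, O(~cease_operations → approve_badge), we obtain O(approve_badge).
Premise 4, O(~badge_in → ~approve_badge), contraposes to O(approve_badge → badge_in); with O(approve_badge) we get O(badge_in).
So O(badge_in) holds — badge_in is obligatory. None of the other listed options is made obligatory by any chain of premises.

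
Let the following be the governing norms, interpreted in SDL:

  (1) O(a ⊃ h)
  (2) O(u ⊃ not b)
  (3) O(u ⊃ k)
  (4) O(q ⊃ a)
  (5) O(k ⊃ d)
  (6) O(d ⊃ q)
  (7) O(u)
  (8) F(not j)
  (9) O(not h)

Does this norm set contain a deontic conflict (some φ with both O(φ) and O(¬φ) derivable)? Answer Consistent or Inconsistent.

Inconsistent

Premise 9 gives O(not h).
The contrapositive of premise 1 (O(a ⊃ h)) is O(not h ⊃ not a), and O(not h) is already established, so O(not a).
Premise 4, O(q ⊃ a), contraposes to O(not a ⊃ not q); with O(not a) we get O(not q).
The contrapositive of premise 6 (O(d ⊃ q)) is O(not q ⊃ not d), and O(not q) is already established, so O(not d).
The contrapositive of premise 5 (O(k ⊃ d)) is O(not d ⊃ not k), and O(not d) is already established, so O(not k).
The contrapositive of premise 3 (O(u ⊃ k)) is O(not k ⊃ not u), and O(not k) is already established, so O(not u).
Yet premise 7 states O(u).
We now have both O(not u) and O(u) — u is simultaneously obligatory and forbidden, violating the D-axiom.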